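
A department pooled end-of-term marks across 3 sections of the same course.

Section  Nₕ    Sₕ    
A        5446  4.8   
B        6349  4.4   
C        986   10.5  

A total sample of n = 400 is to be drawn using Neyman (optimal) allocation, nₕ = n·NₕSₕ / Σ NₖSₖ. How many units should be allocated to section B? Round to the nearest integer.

A: NₕSₕ = 5446·4.8 = 26140.8
B: NₕSₕ = 6349·4.4 = 27935.6
C: NₕSₕ = 986·10.5 = 10353
Σ NₕSₕ = 64429.4.
n_B = 400·27935.6/64429.4 = 173.434... → 173.

173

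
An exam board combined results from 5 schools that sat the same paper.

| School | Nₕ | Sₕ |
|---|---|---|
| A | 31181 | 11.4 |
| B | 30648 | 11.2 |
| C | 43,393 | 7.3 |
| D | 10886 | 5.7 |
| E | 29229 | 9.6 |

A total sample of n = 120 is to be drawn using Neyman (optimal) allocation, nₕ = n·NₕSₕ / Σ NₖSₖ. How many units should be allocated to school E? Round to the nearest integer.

25

A: NₕSₕ = 31181·11.4 = 355463.4
B: NₕSₕ = 30648·11.2 = 343257.6
C: NₕSₕ = 43393·7.3 = 316768.9
D: NₕSₕ = 10886·5.7 = 62050.2
E: NₕSₕ = 29229·9.6 = 280598.4
Σ NₕSₕ = 1358138.5.
n_E = 120·280598.4/1358138.5 = 24.793... → 25.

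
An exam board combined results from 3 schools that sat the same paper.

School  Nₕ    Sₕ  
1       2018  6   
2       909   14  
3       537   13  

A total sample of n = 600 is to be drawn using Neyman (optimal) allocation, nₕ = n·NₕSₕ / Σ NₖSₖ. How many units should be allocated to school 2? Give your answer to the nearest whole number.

240

1: NₕSₕ = 2018·6 = 12108
2: NₕSₕ = 909·14 = 12726
3: NₕSₕ = 537·13 = 6981
Σ NₕSₕ = 31815.
n_2 = 600·12726/31815 = 240 → 240.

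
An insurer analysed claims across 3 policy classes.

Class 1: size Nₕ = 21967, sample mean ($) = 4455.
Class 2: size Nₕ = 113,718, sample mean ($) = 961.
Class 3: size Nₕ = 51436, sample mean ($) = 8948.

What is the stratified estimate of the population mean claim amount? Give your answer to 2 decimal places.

N = 21967 + 113718 + 51436 = 187121.
The stratified mean weights each stratum mean by its population share Nₕ/N.
Σ Nₕx̄ₕ = 21967·4455 + 113718·961 + 51436·8948 = 97862985 + 109282998 + 460249328 = 667395311.
Divide by N: 667395311 / 187121 = 3566.6510... → 3566.65.

3566.65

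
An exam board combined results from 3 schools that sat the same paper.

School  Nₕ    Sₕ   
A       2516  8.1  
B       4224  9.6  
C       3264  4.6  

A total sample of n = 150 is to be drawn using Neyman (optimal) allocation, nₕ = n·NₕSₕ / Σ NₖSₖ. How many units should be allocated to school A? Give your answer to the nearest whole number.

Σ NₕSₕ = 2516·8.1 + 4224·9.6 + 3264·4.6 = 75944.4.
Share for A: 20379.6/75944.4 = 0.26835.
n_A = 150 × 0.26835 = 40.252... → 40.

40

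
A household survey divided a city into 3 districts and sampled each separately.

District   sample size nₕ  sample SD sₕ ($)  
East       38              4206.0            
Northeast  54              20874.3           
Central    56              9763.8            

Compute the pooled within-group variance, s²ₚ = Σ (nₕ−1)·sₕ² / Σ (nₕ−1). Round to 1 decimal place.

199943612.6

Degrees of freedom: 37 + 53 + 55 = 145.
Σ(nₕ−1)sₕ² = 37·17690436 + 53·435736400.49 + 55·95331790.44 = 28991823832.17.
s²ₚ = 28991823832.17 / 145 = 199943612.636... → 199943612.6.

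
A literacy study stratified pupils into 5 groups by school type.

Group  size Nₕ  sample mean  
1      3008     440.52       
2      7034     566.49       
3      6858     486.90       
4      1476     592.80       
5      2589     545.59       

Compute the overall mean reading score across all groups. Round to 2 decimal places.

521.65

N = 20965; weights Wₕ = Nₕ/N = (0.1435, 0.3355, 0.3271, 0.0704, 0.1235).
x̄_st = Σ Wₕ·x̄ₕ = 0.1435·440.52 + 0.3355·566.49 + 0.3271·486.90 + 0.0704·592.80 + 0.1235·545.59 ≈ 521.6523...
→ 521.65.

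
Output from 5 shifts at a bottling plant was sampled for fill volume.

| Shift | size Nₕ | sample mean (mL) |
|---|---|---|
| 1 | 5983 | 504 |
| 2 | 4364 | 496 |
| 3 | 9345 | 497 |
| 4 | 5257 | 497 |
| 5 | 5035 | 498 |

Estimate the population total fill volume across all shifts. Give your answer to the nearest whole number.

1: 5983·504 = 3015432
2: 4364·496 = 2164544
3: 9345·497 = 4644465
4: 5257·497 = 2612729
5: 5035·498 = 2507430
τ̂ = Σ Nₕx̄ₕ = 14944600.

14944600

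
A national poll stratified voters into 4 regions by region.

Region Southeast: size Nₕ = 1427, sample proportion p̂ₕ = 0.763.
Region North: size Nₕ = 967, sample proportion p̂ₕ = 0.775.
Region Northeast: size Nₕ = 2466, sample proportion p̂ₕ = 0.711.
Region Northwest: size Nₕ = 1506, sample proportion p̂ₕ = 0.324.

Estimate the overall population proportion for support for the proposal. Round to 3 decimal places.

Wₕ = Nₕ/N with N = 6366: 0.2242, 0.1519, 0.3874, 0.2366.
p̂_st = 0.2242·0.763 + 0.1519·0.775 + 0.3874·0.711 + 0.2366·0.324 ≈ 0.64083... → 0.641.

0.641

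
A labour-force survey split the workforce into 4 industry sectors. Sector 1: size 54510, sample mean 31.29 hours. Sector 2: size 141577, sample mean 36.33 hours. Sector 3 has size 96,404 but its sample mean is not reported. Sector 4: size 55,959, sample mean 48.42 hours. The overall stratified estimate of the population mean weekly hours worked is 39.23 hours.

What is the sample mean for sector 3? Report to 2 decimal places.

Σ Nₕx̄ₕ = N·μ, so 96404·x̄_3 = 348450·39.23 − (54510·31.29 + 141577·36.33 + 55959·48.42).
= 13669693.5 − 9558645.09 = 4111048.41.
x̄_3 = 4111048.41 / 96404 = 42.6440... → 42.64.

42.64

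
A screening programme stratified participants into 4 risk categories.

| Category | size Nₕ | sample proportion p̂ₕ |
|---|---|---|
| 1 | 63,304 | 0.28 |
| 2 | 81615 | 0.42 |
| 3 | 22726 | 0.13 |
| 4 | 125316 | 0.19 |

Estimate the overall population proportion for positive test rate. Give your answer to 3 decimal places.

0.269

Wₕ = Nₕ/N with N = 292961: 0.2161, 0.2786, 0.0776, 0.4278.
p̂_st = 0.2161·0.28 + 0.2786·0.42 + 0.0776·0.13 + 0.4278·0.19 ≈ 0.26887... → 0.269.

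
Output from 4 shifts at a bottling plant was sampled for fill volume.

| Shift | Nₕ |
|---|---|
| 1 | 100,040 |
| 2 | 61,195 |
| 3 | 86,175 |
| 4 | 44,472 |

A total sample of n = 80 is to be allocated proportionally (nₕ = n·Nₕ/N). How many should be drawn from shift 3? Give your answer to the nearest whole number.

24

N = 100040 + 61195 + 86175 + 44472 = 291882.
n_3 = 80·86175/291882 = 23.619... → 24.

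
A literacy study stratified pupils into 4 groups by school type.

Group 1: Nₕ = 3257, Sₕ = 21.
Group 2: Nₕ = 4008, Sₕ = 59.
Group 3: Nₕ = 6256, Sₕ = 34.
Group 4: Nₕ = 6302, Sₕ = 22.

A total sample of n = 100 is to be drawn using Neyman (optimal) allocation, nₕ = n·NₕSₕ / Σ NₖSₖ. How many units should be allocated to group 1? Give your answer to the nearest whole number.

Σ NₕSₕ = 3257·21 + 4008·59 + 6256·34 + 6302·22 = 656217.
Share for 1: 68397/656217 = 0.10423.
n_1 = 100 × 0.10423 = 10.423... → 10.

10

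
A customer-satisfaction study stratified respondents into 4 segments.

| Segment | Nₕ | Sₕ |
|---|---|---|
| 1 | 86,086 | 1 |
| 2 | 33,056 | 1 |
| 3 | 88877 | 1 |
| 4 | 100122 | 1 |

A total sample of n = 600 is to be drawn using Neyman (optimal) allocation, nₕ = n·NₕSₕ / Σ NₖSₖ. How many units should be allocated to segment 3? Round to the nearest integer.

173

1: NₕSₕ = 86086·1 = 86086
2: NₕSₕ = 33056·1 = 33056
3: NₕSₕ = 88877·1 = 88877
4: NₕSₕ = 100122·1 = 100122
Σ NₕSₕ = 308141.
n_3 = 600·88877/308141 = 173.058... → 173.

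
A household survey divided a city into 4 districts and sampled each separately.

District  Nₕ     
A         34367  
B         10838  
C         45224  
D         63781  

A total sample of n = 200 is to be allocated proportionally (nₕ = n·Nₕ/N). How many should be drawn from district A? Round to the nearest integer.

Share of district A = 34367/154210 = 0.22286.
Allocate 200 × 0.22286 = 44.572... → 45.

45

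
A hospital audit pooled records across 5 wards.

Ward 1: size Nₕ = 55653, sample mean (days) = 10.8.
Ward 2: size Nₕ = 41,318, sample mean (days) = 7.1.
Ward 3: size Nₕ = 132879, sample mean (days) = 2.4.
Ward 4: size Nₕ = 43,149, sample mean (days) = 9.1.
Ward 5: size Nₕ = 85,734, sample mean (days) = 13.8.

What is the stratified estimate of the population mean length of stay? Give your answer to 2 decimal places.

7.77

N = 358733; weights Wₕ = Nₕ/N = (0.1551, 0.1152, 0.3704, 0.1203, 0.2390).
x̄_st = Σ Wₕ·x̄ₕ = 0.1551·10.8 + 0.1152·7.1 + 0.3704·2.4 + 0.1203·9.1 + 0.2390·13.8 ≈ 7.7749...
→ 7.77.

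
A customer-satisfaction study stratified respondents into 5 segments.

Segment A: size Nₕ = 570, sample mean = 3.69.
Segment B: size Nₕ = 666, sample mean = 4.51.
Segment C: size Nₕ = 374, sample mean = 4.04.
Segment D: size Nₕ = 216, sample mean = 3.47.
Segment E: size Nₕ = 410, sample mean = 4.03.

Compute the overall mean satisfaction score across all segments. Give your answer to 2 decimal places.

x̄_st = (Σ Nₕx̄ₕ) / (Σ Nₕ) = (570·3.69 + 666·4.51 + 374·4.04 + 216·3.47 + 410·4.03) / 2236
= 9019.74 / 2236 = 4.0339... → 4.03.

4.03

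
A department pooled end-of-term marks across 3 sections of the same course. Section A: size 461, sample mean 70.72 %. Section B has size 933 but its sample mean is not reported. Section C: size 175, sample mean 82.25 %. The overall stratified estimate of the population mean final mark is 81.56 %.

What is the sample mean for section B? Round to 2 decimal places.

86.79

N = 461 + 933 + 175 = 1569.
Overall total = μ·N = 81.56·1569 = 127967.64.
Subtract the known strata: 461·70.72 + 175·82.25 = 46995.67.
Remaining total for section B: 127967.64 − 46995.67 = 80971.97.
Divide by its size: 80971.97 / 933 = 86.7867... → 86.79.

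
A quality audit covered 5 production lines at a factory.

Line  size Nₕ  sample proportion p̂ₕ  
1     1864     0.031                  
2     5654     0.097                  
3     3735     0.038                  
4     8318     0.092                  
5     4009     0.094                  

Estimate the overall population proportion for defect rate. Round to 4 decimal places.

0.0802

Wₕ = Nₕ/N with N = 23580: 0.0791, 0.2398, 0.1584, 0.3528, 0.1700.
p̂_st = 0.0791·0.031 + 0.2398·0.097 + 0.1584·0.038 + 0.3528·0.092 + 0.1700·0.094 ≈ 0.080163... → 0.0802.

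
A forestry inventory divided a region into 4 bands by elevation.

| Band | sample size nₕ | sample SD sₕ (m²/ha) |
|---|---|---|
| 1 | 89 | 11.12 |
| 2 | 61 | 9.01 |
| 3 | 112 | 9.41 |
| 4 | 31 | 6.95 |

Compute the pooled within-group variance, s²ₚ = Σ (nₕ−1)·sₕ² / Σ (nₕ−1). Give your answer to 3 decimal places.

1: (89−1)·11.12² = 88·123.6544 = 10881.5872
2: (61−1)·9.01² = 60·81.1801 = 4870.806
3: (112−1)·9.41² = 111·88.5481 = 9828.8391
4: (31−1)·6.95² = 30·48.3025 = 1449.075
Numerator = 27030.3073; denominator = Σ(nₕ−1) = 289.
s²ₚ = 27030.3073/289 = 93.53048... → 93.530.

93.530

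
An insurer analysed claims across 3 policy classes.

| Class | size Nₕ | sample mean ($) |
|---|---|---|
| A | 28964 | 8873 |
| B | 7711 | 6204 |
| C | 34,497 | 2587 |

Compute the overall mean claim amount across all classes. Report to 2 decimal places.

x̄_st = (Σ Nₕx̄ₕ) / (Σ Nₕ) = (28964·8873 + 7711·6204 + 34497·2587) / 71172
= 394080355 / 71172 = 5537.0139... → 5537.01.

5537.01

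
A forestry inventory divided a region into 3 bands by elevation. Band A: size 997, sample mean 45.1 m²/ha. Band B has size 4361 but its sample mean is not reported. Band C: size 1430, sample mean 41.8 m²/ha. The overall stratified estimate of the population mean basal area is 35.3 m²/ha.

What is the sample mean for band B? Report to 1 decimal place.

30.9

N = 997 + 4361 + 1430 = 6788.
Overall total = μ·N = 35.3·6788 = 239616.4.
Subtract the known strata: 997·45.1 + 1430·41.8 = 104738.7.
Remaining total for band B: 239616.4 − 104738.7 = 134877.7.
Divide by its size: 134877.7 / 4361 = 30.928... → 30.9.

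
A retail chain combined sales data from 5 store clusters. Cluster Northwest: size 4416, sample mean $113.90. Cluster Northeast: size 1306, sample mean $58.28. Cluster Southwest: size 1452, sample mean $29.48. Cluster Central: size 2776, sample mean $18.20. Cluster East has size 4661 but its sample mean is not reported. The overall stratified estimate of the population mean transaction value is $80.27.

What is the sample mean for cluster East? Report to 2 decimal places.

107.36

N = 4416 + 1306 + 1452 + 2776 + 4661 = 14611.
Overall total = μ·N = 80.27·14611 = 1172824.97.
Subtract the known strata: 4416·113.90 + 1306·58.28 + 1452·29.48 + 2776·18.20 = 672424.24.
Remaining total for cluster East: 1172824.97 − 672424.24 = 500400.73.
Divide by its size: 500400.73 / 4661 = 107.3591... → 107.36.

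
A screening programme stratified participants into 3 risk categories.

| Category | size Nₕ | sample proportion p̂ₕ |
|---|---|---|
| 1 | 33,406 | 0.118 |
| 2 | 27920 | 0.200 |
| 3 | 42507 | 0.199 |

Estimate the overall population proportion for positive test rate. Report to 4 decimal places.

0.1732

Wₕ = Nₕ/N with N = 103833: 0.3217, 0.2689, 0.4094.
p̂_st = 0.3217·0.118 + 0.2689·0.200 + 0.4094·0.199 ≈ 0.173209... → 0.1732.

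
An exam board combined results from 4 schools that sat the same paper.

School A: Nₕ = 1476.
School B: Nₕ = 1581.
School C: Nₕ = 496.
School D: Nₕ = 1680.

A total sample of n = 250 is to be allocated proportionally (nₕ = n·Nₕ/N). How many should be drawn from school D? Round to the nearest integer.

Share of school D = 1680/5233 = 0.32104.
Allocate 250 × 0.32104 = 80.260... → 80.

80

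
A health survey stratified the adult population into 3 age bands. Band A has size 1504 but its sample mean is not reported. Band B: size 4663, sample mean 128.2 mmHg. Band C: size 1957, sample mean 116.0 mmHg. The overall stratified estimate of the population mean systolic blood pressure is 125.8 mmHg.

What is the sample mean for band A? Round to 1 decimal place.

N = 1504 + 4663 + 1957 = 8124.
Overall total = μ·N = 125.8·8124 = 1021999.2.
Subtract the known strata: 4663·128.2 + 1957·116.0 = 824808.6.
Remaining total for band A: 1021999.2 − 824808.6 = 197190.6.
Divide by its size: 197190.6 / 1504 = 131.111... → 131.1.

131.1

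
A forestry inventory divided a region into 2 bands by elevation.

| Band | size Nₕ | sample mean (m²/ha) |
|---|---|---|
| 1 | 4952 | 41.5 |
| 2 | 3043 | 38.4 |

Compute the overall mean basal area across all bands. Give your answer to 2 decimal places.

40.32

N = 4952 + 3043 = 7995.
Weight each subgroup mean by Nₕ/N and sum.
Σ Nₕx̄ₕ = 4952·41.5 + 3043·38.4 = 205508 + 116851.2 = 322359.2.
Divide by N: 322359.2 / 7995 = 40.3201... → 40.32.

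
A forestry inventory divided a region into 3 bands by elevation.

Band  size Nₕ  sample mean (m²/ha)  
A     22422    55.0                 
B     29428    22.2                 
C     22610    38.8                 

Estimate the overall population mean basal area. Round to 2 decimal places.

N = 22422 + 29428 + 22610 = 74460.
The stratified mean weights each stratum mean by its population share Nₕ/N.
Σ Nₕx̄ₕ = 22422·55.0 + 29428·22.2 + 22610·38.8 = 1233210 + 653301.6 + 877268 = 2763779.6.
Divide by N: 2763779.6 / 74460 = 37.1176... → 37.12.

37.12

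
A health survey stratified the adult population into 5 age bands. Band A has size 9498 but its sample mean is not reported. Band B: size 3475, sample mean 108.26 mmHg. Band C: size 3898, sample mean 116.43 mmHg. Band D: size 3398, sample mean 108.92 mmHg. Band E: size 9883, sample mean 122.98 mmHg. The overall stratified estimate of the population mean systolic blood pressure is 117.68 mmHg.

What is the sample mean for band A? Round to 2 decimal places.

N = 9498 + 3475 + 3898 + 3398 + 9883 = 30152.
Overall total = μ·N = 117.68·30152 = 3548287.36.
Subtract the known strata: 3475·108.26 + 3898·116.43 + 3398·108.92 + 9883·122.98 = 2415569.14.
Remaining total for band A: 3548287.36 − 2415569.14 = 1132718.22.
Divide by its size: 1132718.22 / 9498 = 119.2586... → 119.26.

119.26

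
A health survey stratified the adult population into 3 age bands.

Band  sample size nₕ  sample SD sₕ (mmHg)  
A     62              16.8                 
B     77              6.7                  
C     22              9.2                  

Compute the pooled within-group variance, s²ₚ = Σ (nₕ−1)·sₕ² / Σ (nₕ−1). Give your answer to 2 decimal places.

Degrees of freedom: 61 + 76 + 21 = 158.
Σ(nₕ−1)sₕ² = 61·282.24 + 76·44.89 + 21·84.64 = 22405.72.
s²ₚ = 22405.72 / 158 = 141.8084... → 141.81.

141.81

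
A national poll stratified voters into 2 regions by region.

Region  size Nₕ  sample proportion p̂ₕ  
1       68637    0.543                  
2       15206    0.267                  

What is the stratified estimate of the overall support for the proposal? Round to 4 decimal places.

Wₕ = Nₕ/N with N = 83843: 0.8186, 0.1814.
p̂_st = 0.8186·0.543 + 0.1814·0.267 ≈ 0.492944... → 0.4929.

0.4929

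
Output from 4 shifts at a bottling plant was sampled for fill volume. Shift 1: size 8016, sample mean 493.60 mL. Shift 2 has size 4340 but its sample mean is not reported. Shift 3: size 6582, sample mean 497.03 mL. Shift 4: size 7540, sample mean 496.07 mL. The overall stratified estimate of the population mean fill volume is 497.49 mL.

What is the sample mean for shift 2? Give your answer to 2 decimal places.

N = 8016 + 4340 + 6582 + 7540 = 26478.
Overall total = μ·N = 497.49·26478 = 13172540.22.
Subtract the known strata: 8016·493.60 + 6582·497.03 + 7540·496.07 = 10968516.86.
Remaining total for shift 2: 13172540.22 − 10968516.86 = 2204023.36.
Divide by its size: 2204023.36 / 4340 = 507.8395... → 507.84.

507.84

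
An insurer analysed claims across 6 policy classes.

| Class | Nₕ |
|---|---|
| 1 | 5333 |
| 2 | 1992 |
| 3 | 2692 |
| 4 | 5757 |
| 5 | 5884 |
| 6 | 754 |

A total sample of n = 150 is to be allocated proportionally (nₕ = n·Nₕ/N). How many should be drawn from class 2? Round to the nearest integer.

Share of class 2 = 1992/22412 = 0.08888.
Allocate 150 × 0.08888 = 13.332... → 13.

13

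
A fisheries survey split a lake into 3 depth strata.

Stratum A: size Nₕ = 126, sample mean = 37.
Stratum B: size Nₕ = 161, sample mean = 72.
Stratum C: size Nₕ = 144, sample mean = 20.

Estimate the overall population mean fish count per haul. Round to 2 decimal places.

N = 431; weights Wₕ = Nₕ/N = (0.2923, 0.3735, 0.3341).
x̄_st = Σ Wₕ·x̄ₕ = 0.2923·37 + 0.3735·72 + 0.3341·20 ≈ 44.3944...
→ 44.39.

44.39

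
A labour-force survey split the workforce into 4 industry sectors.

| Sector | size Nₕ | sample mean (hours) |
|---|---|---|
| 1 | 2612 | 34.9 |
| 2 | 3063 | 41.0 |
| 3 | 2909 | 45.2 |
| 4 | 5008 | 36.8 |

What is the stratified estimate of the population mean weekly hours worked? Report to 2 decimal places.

39.18

x̄_st = (Σ Nₕx̄ₕ) / (Σ Nₕ) = (2612·34.9 + 3063·41.0 + 2909·45.2 + 5008·36.8) / 13592
= 532523 / 13592 = 39.1791... → 39.18.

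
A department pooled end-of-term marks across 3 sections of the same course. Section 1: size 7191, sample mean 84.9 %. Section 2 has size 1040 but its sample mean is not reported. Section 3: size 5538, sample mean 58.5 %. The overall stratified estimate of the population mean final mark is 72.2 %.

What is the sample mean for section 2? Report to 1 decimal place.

57.3

N = 7191 + 1040 + 5538 = 13769.
Overall total = μ·N = 72.2·13769 = 994121.8.
Subtract the known strata: 7191·84.9 + 5538·58.5 = 934488.9.
Remaining total for section 2: 994121.8 − 934488.9 = 59632.9.
Divide by its size: 59632.9 / 1040 = 57.339... → 57.3.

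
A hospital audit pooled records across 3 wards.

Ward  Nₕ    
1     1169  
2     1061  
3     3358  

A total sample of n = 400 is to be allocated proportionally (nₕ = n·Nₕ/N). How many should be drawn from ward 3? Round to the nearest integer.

Share of ward 3 = 3358/5588 = 0.60093.
Allocate 400 × 0.60093 = 240.372... → 240.

240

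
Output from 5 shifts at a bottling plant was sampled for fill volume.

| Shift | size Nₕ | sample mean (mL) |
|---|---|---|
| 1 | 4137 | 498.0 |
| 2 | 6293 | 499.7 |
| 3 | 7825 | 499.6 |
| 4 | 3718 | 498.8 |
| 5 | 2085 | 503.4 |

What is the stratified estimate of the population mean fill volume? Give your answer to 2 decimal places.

x̄_st = (Σ Nₕx̄ₕ) / (Σ Nₕ) = (4137·498.0 + 6293·499.7 + 7825·499.6 + 3718·498.8 + 2085·503.4) / 24058
= 12018335.5 / 24058 = 499.5567... → 499.56.

499.56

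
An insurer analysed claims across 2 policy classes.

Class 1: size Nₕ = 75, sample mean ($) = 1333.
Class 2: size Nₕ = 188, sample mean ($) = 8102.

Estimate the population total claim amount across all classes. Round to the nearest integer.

1: 75·1333 = 99975
2: 188·8102 = 1523176
τ̂ = Σ Nₕx̄ₕ = 1623151.

1623151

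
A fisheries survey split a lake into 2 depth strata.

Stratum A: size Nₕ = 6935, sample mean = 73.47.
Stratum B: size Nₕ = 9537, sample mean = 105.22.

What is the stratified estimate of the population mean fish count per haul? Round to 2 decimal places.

91.85

N = 16472; weights Wₕ = Nₕ/N = (0.4210, 0.5790).
x̄_st = Σ Wₕ·x̄ₕ = 0.4210·73.47 + 0.5790·105.22 ≈ 91.8527...
→ 91.85.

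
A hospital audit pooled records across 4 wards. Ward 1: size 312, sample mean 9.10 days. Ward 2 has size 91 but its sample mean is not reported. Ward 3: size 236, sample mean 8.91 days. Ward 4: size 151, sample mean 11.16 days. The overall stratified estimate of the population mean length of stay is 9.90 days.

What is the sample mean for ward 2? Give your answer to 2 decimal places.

13.12

N = 312 + 91 + 236 + 151 = 790.
Overall total = μ·N = 9.90·790 = 7821.
Subtract the known strata: 312·9.10 + 236·8.91 + 151·11.16 = 6627.12.
Remaining total for ward 2: 7821 − 6627.12 = 1193.88.
Divide by its size: 1193.88 / 91 = 13.1196... → 13.12.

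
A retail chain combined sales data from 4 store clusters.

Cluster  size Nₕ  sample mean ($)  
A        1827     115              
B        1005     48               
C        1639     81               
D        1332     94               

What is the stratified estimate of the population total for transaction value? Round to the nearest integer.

Estimate total by summing Nₕ·x̄ₕ over strata.
1827·115 + 1005·48 + 1639·81 + 1332·94 = 210105 + 48240 + 132759 + 125208 = 516312.

516312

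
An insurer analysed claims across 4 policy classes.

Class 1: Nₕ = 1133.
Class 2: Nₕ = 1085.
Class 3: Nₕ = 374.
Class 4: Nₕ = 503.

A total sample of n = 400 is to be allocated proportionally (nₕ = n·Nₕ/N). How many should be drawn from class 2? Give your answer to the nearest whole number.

N = 1133 + 1085 + 374 + 503 = 3095.
n_2 = 400·1085/3095 = 140.226... → 140.

140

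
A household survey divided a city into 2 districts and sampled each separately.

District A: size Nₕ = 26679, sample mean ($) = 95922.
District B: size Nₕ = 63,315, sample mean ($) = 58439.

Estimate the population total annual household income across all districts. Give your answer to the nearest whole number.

6259168323

Population total = Σ Nₕ·x̄ₕ (each stratum's size times its mean).
26679·95922 + 63315·58439 = 2559103038 + 3700065285 = 6259168323.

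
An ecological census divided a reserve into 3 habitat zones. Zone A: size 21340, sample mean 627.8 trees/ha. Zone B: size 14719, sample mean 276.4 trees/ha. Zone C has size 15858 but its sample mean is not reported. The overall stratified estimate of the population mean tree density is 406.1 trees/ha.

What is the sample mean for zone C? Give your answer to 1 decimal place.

228.1

Σ Nₕx̄ₕ = N·μ, so 15858·x̄_C = 51917·406.1 − (21340·627.8 + 14719·276.4).
= 21083493.7 − 17465583.6 = 3617910.1.
x̄_C = 3617910.1 / 15858 = 228.144... → 228.1.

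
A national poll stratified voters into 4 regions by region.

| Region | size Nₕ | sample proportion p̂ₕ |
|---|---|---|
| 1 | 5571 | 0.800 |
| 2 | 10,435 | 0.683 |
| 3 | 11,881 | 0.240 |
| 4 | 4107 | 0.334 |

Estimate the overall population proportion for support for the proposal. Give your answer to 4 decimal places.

Wₕ = Nₕ/N with N = 31994: 0.1741, 0.3262, 0.3714, 0.1284.
p̂_st = 0.1741·0.800 + 0.3262·0.683 + 0.3714·0.240 + 0.1284·0.334 ≈ 0.494064... → 0.4941.

0.4941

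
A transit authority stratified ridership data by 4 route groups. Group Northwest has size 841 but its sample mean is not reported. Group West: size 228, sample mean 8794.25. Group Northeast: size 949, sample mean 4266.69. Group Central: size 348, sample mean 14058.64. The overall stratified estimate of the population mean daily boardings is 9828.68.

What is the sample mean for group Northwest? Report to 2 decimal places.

N = 841 + 228 + 949 + 348 = 2366.
Overall total = μ·N = 9828.68·2366 = 23254656.88.
Subtract the known strata: 228·8794.25 + 949·4266.69 + 348·14058.64 = 10946584.53.
Remaining total for group Northwest: 23254656.88 − 10946584.53 = 12308072.35.
Divide by its size: 12308072.35 / 841 = 14635.0444... → 14635.04.

14635.04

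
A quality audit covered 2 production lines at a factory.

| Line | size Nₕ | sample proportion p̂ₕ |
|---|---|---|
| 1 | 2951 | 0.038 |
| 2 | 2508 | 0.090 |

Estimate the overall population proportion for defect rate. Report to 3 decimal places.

N = 2951 + 2508 = 5459.
Overall proportion = Σ (Nₕ/N)·p̂ₕ.
Σ Nₕp̂ₕ = 112.138 + 225.72 = 337.858.
337.858 / 5459 = 0.06189... → 0.062.

0.062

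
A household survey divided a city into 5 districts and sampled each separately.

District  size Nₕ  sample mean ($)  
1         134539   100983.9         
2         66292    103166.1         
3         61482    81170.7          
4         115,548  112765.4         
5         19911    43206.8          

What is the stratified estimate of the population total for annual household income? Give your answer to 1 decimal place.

1: 134539·100983.9 = 13586272922.1
2: 66292·103166.1 = 6839087101.2
3: 61482·81170.7 = 4990536977.4
4: 115548·112765.4 = 13029816439.2
5: 19911·43206.8 = 860290594.8
τ̂ = Σ Nₕx̄ₕ = 39306004034.7.

39306004034.7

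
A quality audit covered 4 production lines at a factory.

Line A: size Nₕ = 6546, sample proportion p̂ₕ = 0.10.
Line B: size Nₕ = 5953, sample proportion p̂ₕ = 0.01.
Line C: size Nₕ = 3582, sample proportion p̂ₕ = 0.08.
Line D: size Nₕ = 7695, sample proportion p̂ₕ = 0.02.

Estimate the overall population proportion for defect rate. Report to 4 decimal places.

0.0486

Wₕ = Nₕ/N with N = 23776: 0.2753, 0.2504, 0.1507, 0.3236.
p̂_st = 0.2753·0.10 + 0.2504·0.01 + 0.1507·0.08 + 0.3236·0.02 ≈ 0.048561... → 0.0486.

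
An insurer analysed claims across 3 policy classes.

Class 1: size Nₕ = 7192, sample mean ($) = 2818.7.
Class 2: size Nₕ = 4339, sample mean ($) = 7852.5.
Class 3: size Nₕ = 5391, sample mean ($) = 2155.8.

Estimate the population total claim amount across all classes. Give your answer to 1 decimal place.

65966005.7

1: 7192·2818.7 = 20272090.4
2: 4339·7852.5 = 34071997.5
3: 5391·2155.8 = 11621917.8
τ̂ = Σ Nₕx̄ₕ = 65966005.7.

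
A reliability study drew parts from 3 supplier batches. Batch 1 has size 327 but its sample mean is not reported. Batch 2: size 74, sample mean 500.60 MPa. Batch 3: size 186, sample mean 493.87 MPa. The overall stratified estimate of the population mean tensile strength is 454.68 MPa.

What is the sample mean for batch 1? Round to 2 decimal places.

422.00

Σ Nₕx̄ₕ = N·μ, so 327·x̄_1 = 587·454.68 − (74·500.60 + 186·493.87).
= 266897.16 − 128904.22 = 137992.94.
x̄_1 = 137992.94 / 327 = 421.9968... → 422.00.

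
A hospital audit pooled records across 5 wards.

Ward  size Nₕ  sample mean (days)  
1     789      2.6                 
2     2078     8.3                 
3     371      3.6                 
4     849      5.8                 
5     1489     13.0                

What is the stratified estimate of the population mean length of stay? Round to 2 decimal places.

8.06

x̄_st = (Σ Nₕx̄ₕ) / (Σ Nₕ) = (789·2.6 + 2078·8.3 + 371·3.6 + 849·5.8 + 1489·13.0) / 5576
= 44915.6 / 5576 = 8.0552... → 8.06.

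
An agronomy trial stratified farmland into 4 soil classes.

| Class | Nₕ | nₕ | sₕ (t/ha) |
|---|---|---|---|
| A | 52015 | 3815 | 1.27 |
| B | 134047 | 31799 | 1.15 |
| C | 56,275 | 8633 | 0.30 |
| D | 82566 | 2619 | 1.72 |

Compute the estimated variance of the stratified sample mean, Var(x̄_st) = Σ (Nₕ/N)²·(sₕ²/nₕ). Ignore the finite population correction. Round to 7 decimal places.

0.0000912

N = 324903. Term for each stratum: Wₕ²sₕ²/nₕ.
Var(x̄_st) = 0.0000108358 + 0.0000070793 + 0.0000003128 + 0.0000729485 = 0.0000911764 → 0.0000912.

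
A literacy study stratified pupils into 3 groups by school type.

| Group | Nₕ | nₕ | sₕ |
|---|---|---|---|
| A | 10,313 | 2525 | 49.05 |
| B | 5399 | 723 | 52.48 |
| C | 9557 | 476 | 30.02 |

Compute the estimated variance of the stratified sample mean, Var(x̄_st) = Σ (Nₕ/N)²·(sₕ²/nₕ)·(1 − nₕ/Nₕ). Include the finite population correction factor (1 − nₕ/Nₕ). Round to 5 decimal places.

N = 25269; Wₕ = Nₕ/N.
group A: (10313/25269)²·49.05²/2525·(1 − 2525/10313) = 0.11985371
group B: (5399/25269)²·52.48²/723·(1 − 723/5399) = 0.15061252
group C: (9557/25269)²·30.02²/476·(1 − 476/9557) = 0.25733187
Sum = 0.52779810 → 0.52780.

0.52780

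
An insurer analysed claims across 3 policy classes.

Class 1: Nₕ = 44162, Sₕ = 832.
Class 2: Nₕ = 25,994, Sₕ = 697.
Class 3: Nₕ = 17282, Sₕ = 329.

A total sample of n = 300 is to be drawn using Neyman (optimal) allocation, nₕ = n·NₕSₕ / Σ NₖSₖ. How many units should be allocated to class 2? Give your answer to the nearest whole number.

90

Σ NₕSₕ = 44162·832 + 25994·697 + 17282·329 = 60546380.
Share for 2: 18117818/60546380 = 0.29924.
n_2 = 300 × 0.29924 = 89.772... → 90.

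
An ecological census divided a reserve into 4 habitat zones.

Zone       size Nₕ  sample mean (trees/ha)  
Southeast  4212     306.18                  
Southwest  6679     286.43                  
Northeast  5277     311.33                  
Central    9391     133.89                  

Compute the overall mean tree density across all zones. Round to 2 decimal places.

238.78

N = 4212 + 6679 + 5277 + 9391 = 25559.
The stratified mean weights each stratum mean by its population share Nₕ/N.
Σ Nₕx̄ₕ = 4212·306.18 + 6679·286.43 + 5277·311.33 + 9391·133.89 = 1289630.16 + 1913065.97 + 1642888.41 + 1257360.99 = 6102945.53.
Divide by N: 6102945.53 / 25559 = 238.7787... → 238.78.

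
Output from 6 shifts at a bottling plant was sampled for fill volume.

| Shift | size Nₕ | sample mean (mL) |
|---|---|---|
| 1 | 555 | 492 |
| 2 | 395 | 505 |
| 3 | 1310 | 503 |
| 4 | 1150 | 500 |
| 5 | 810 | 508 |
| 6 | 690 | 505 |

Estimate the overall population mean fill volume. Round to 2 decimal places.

N = 4910; weights Wₕ = Nₕ/N = (0.1130, 0.0804, 0.2668, 0.2342, 0.1650, 0.1405).
x̄_st = Σ Wₕ·x̄ₕ = 0.1130·492 + 0.0804·505 + 0.2668·503 + 0.2342·500 + 0.1650·508 + 0.1405·505 ≈ 502.3208...
→ 502.32.

502.32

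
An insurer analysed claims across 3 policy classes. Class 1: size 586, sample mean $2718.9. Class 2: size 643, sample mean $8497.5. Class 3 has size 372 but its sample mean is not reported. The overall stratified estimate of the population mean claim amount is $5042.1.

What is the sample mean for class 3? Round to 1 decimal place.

2729.1

N = 586 + 643 + 372 = 1601.
Overall total = μ·N = 5042.1·1601 = 8072402.1.
Subtract the known strata: 586·2718.9 + 643·8497.5 = 7057167.9.
Remaining total for class 3: 8072402.1 − 7057167.9 = 1015234.2.
Divide by its size: 1015234.2 / 372 = 2729.124... → 2729.1.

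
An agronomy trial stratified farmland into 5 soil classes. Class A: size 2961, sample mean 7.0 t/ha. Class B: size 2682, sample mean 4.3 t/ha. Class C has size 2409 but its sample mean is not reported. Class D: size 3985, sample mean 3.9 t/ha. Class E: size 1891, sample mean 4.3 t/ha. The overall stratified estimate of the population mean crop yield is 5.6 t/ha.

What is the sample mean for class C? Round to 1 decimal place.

Σ Nₕx̄ₕ = N·μ, so 2409·x̄_C = 13928·5.6 − (2961·7.0 + 2682·4.3 + 3985·3.9 + 1891·4.3).
= 77996.8 − 55932.4 = 22064.4.
x̄_C = 22064.4 / 2409 = 9.159... → 9.2.

9.2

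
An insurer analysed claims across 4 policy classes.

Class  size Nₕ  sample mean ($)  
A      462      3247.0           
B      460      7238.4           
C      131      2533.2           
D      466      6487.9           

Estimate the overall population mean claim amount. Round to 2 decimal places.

N = 1519; weights Wₕ = Nₕ/N = (0.3041, 0.3028, 0.0862, 0.3068).
x̄_st = Σ Wₕ·x̄ₕ = 0.3041·3247.0 + 0.3028·7238.4 + 0.0862·2533.2 + 0.3068·6487.9 ≈ 5388.4059...
→ 5388.41.

5388.41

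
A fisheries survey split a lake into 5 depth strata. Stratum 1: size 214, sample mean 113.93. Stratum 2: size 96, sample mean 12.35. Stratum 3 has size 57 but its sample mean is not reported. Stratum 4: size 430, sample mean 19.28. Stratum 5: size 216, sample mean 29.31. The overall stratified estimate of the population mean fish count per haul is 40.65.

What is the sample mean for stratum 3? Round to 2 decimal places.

17.38

N = 214 + 96 + 57 + 430 + 216 = 1013.
Overall total = μ·N = 40.65·1013 = 41178.45.
Subtract the known strata: 214·113.93 + 96·12.35 + 430·19.28 + 216·29.31 = 40187.98.
Remaining total for stratum 3: 41178.45 − 40187.98 = 990.47.
Divide by its size: 990.47 / 57 = 17.3767... → 17.38.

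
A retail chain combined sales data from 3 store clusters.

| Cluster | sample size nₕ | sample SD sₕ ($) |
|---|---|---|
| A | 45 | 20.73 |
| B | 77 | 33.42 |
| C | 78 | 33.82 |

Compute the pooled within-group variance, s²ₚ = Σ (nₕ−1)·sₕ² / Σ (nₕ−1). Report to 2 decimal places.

A: (45−1)·20.73² = 44·429.7329 = 18908.2476
B: (77−1)·33.42² = 76·1116.8964 = 84884.1264
C: (78−1)·33.82² = 77·1143.7924 = 88072.0148
Numerator = 191864.3888; denominator = Σ(nₕ−1) = 197.
s²ₚ = 191864.3888/197 = 973.9309... → 973.93.

973.93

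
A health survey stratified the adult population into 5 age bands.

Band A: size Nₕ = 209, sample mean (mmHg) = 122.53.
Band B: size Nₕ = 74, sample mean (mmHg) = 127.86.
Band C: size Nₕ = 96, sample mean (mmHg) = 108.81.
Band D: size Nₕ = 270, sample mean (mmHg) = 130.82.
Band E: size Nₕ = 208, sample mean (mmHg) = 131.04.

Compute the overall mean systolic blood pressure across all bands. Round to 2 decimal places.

N = 209 + 74 + 96 + 270 + 208 = 857.
The stratified mean weights each stratum mean by its population share Nₕ/N.
Σ Nₕx̄ₕ = 209·122.53 + 74·127.86 + 96·108.81 + 270·130.82 + 208·131.04 = 25608.77 + 9461.64 + 10445.76 + 35321.4 + 27256.32 = 108093.89.
Divide by N: 108093.89 / 857 = 126.1306... → 126.13.

126.13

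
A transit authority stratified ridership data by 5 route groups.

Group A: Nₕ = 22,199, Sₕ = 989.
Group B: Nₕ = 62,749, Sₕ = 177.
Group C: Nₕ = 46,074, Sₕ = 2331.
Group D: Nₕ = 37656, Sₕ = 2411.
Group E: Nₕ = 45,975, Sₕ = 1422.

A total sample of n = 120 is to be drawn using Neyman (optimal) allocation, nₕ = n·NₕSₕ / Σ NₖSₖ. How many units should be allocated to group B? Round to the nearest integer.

4

Σ NₕSₕ = 22199·989 + 62749·177 + 46074·2331 + 37656·2411 + 45975·1422 = 296624944.
Share for B: 11106573/296624944 = 0.03744.
n_B = 120 × 0.03744 = 4.493... → 4.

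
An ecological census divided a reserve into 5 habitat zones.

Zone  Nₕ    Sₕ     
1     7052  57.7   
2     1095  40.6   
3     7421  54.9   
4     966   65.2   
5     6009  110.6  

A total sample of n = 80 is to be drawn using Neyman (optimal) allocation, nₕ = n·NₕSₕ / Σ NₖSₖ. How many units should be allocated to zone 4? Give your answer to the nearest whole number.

Σ NₕSₕ = 7052·57.7 + 1095·40.6 + 7421·54.9 + 966·65.2 + 6009·110.6 = 1586348.9.
Share for 4: 62983.2/1586348.9 = 0.03970.
n_4 = 80 × 0.03970 = 3.176... → 3.

3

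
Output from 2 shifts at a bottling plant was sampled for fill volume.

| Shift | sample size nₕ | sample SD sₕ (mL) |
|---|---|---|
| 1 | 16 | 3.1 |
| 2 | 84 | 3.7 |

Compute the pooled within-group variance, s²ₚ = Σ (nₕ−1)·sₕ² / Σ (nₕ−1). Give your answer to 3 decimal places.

13.066

Degrees of freedom: 15 + 83 = 98.
Σ(nₕ−1)sₕ² = 15·9.61 + 83·13.69 = 1280.42.
s²ₚ = 1280.42 / 98 = 13.06551... → 13.066.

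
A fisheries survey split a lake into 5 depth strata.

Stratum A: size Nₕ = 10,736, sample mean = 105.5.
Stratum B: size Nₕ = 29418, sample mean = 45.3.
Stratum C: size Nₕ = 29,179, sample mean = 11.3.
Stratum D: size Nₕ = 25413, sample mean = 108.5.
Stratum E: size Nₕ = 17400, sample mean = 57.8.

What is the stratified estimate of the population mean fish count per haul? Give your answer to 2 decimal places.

58.48

x̄_st = (Σ Nₕx̄ₕ) / (Σ Nₕ) = (10736·105.5 + 29418·45.3 + 29179·11.3 + 25413·108.5 + 17400·57.8) / 112146
= 6558036.6 / 112146 = 58.4777... → 58.48.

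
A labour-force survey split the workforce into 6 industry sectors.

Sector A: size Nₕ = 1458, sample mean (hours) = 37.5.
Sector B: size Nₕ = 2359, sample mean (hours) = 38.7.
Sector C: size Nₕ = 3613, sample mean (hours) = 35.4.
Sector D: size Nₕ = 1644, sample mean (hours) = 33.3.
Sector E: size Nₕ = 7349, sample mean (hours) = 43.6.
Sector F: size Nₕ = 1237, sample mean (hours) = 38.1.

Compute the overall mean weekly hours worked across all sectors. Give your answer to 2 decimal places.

N = 1458 + 2359 + 3613 + 1644 + 7349 + 1237 = 17660.
Overall mean = Σ (Nₕ/N)·x̄ₕ — weight by population share, not a simple average.
Σ Nₕx̄ₕ = 1458·37.5 + 2359·38.7 + 3613·35.4 + 1644·33.3 + 7349·43.6 + 1237·38.1 = 54675 + 91293.3 + 127900.2 + 54745.2 + 320416.4 + 47129.7 = 696159.8.
Divide by N: 696159.8 / 17660 = 39.4201... → 39.42.

39.42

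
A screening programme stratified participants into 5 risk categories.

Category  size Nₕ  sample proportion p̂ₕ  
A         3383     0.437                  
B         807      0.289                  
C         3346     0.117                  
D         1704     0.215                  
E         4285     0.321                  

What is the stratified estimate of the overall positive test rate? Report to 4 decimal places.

0.2843

N = 3383 + 807 + 3346 + 1704 + 4285 = 13525.
Overall proportion = Σ (Nₕ/N)·p̂ₕ.
Σ Nₕp̂ₕ = 1478.371 + 233.223 + 391.482 + 366.36 + 1375.485 = 3844.921.
3844.921 / 13525 = 0.284283... → 0.2843.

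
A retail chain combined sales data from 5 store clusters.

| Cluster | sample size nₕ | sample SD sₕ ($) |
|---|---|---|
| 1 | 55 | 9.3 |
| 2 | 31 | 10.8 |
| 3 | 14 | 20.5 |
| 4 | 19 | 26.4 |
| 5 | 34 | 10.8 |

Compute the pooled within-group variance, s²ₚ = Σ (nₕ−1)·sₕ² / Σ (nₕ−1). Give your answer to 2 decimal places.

Degrees of freedom: 54 + 30 + 13 + 18 + 33 = 148.
Σ(nₕ−1)sₕ² = 54·86.49 + 30·116.64 + 13·420.25 + 18·696.96 + 33·116.64 = 30027.31.
s²ₚ = 30027.31 / 148 = 202.8872... → 202.89.

202.89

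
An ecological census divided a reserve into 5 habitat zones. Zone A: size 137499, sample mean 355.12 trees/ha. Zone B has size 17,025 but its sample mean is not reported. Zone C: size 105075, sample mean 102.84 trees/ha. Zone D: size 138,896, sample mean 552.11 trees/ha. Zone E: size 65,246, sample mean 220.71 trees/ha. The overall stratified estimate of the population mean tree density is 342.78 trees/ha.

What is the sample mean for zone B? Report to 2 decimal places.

484.01

Σ Nₕx̄ₕ = N·μ, so 17025·x̄_B = 463741·342.78 − (137499·355.12 + 105075·102.84 + 138896·552.11 + 65246·220.71).
= 158961139.98 − 150720873.1 = 8240266.88.
x̄_B = 8240266.88 / 17025 = 484.0098... → 484.01.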